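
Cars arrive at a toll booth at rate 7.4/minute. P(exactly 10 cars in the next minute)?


Poisson(λ=7.4): P(X=10) = e^(-λ)×λ^k/k!
= e^(-7.4) × 7.4^10 / 10!
≈ 0.0006112527611 × 492399039.736 / 3628800 ≈ 0.082942

P(X=10) ≈ 0.082942 ≈ 8.29%


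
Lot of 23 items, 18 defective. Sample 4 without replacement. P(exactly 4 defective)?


Hypergeometric: C(18,4)×C(5,0)/C(23,4)
= 3060×1/8855 = 612/1771

P(X=4) = 612/1771 ≈ 34.56%


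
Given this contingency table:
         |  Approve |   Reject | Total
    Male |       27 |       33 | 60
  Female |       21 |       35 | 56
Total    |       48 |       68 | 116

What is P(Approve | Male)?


P(Approve | Male) = 27/(27+33) = 27/60 = 9/20

P(Approve|Male) = 9/20 ≈ 45.00%


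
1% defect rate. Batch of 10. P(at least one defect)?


P(all good) = (99/100)^10 = 90438207500880449001/100000000000000000000
P(≥1 defect) = 9561792499119550999/100000000000000000000

P = 9561792499119550999/100000000000000000000 ≈ 9.56%


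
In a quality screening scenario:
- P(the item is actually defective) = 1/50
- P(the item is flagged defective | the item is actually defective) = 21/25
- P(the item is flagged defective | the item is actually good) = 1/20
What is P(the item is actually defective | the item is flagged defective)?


Using Bayes' theorem:
P(A|B) = P(B|A)·P(A) / P(B)

P(the item is flagged defective) = 21/25 × 1/50 + 1/20 × 49/50
= 21/1250 + 49/1000 = 329/5000

P(the item is actually defective|the item is flagged defective) = (21/1250) / (329/5000) = 12/47

P(the item is actually defective|the item is flagged defective) = 12/47 ≈ 25.53%


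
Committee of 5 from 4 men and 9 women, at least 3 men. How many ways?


Count by #men:
  3M,2W: C(4,3)×C(9,2)=144
  4M,1W: C(4,4)×C(9,1)=9
Total = 153

153


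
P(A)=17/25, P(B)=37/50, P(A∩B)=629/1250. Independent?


P(A)×P(B) = 629/1250
P(A∩B) = 629/1250
Equal ✓ → Independent

Yes, independent


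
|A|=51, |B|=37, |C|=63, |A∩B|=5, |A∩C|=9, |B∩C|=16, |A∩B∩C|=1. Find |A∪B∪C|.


|A∪B∪C| = 51+37+63-5-9-16+1 = 122

|A∪B∪C| = 122


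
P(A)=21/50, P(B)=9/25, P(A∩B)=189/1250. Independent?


P(A)×P(B) = 189/1250
P(A∩B) = 189/1250
Equal ✓ → Independent

Yes, independent


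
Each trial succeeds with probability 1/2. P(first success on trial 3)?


Geometric: P(X=3) = (1-p)^(k-1)×p = (1/2)^2×1/2 = 1/8

P(X=3) = 1/8 ≈ 12.50%


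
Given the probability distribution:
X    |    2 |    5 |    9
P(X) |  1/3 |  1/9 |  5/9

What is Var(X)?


E[X] = 56/9
E[X²] = 442/9
Var(X) = E[X²] - (E[X])² = 442/9 - 3136/81 = 842/81

Var(X) = 842/81 ≈ 10.3951


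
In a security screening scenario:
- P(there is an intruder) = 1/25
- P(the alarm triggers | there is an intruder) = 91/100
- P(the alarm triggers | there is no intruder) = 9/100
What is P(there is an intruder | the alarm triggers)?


Using Bayes' theorem:
P(A|B) = P(B|A)·P(A) / P(B)

P(the alarm triggers) = 91/100 × 1/25 + 9/100 × 24/25
= 91/2500 + 54/625 = 307/2500

P(there is an intruder|the alarm triggers) = (91/2500) / (307/2500) = 91/307

P(there is an intruder|the alarm triggers) = 91/307 ≈ 29.64%


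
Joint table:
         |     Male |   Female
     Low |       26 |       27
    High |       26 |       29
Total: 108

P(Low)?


P(Low) = (26+27)/108 = 53/108

P(Low) = 53/108 ≈ 49.07%


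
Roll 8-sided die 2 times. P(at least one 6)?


P(no 6)^2 = (7/8)^2 = 49/64
P(≥1) = 1 - 49/64 = 15/64

P = 15/64 ≈ 23.44%


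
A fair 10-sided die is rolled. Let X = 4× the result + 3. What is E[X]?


E[die] = (1+10)/2 = 11/2
E[X] = 4×11/2 + 3 = 25

E[X] = 25


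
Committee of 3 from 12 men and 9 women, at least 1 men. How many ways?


Count by #men:
  1M,2W: C(12,1)×C(9,2)=432
  2M,1W: C(12,2)×C(9,1)=594
  3M,0W: C(12,3)×C(9,0)=220
Total = 1246

1246


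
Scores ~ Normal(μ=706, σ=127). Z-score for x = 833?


z = (x - μ)/σ = (833 - 706)/127 = 1.0

z = 1.0


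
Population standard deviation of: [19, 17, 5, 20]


Mean = 61/4
  (19-61/4)²=225/16
  (17-61/4)²=49/16
  (5-61/4)²=1681/16
  (20-61/4)²=361/16
Σ(x-μ)² = 579/4
σ² = (579/4)/4 = 579/16

σ = √(579/16) ≈ 6.0156


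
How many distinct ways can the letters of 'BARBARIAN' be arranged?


Letters: 9, freq: {'B': 2, 'A': 3, 'R': 2, 'I': 1, 'N': 1}
9!/(2!×3!×2!×1!×1!) = 362880/24 = 15120

15120


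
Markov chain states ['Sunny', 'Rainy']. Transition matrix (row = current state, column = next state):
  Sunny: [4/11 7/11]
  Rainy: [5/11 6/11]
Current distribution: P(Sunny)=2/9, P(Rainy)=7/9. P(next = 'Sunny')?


P(next=Sunny) = Σᵢ P(now=i)×P(i→Sunny)
= 2/9×4/11 + 7/9×5/11
= 8/99 + 35/99 = 43/99

P = 43/99 ≈ 0.4343


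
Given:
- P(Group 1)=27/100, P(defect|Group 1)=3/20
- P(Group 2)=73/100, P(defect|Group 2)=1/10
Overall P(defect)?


P(B) = Σ P(B|Aᵢ)×P(Aᵢ)
  3/20×27/100 = 81/2000
  1/10×73/100 = 73/1000
Sum = 227/2000

P(defect) = 227/2000 ≈ 11.35%


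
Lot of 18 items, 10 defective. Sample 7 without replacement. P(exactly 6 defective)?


Hypergeometric: C(10,6)×C(8,1)/C(18,7)
= 210×8/31824 = 35/663

P(X=6) = 35/663 ≈ 5.28%


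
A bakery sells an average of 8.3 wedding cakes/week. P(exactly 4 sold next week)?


Poisson(λ=8.3): P(X=4) = e^(-λ)×λ^k/k!
= e^(-8.3) × 8.3^4 / 4!
≈ 0.0002485168271 × 4745.8321 / 24 ≈ 0.049142

P(X=4) ≈ 0.049142 ≈ 4.91%


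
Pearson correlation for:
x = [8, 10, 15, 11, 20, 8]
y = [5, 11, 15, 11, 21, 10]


n=6, Σx=72, Σy=73, Σxy=996, Σx²=974, Σy²=1033
r = (6×996 - 72×73)/√((6×974 - 72²)(6×1033 - 73²))
= 720/√(660×869) = 720/√573540 ≈ 720/757.3242 ≈ 0.9507

r ≈ 0.9507


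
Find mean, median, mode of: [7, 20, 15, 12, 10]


Sorted: [7, 10, 12, 15, 20]
Mean = 64/5
Median = 12
Freq: {7: 1, 20: 1, 15: 1, 12: 1, 10: 1}
Mode: No mode

Mean=64/5, Median=12, Mode=No mode


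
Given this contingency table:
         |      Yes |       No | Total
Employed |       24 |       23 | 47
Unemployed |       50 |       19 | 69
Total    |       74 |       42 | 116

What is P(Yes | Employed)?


P(Yes | Employed) = 24/(24+23) = 24/47

P(Yes|Employed) = 24/47 ≈ 51.06%


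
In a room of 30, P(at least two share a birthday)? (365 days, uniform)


P(all different) = Π(365-i)/365 for i=0..29
= 0.293684
P(match) = 1 - 0.293684 = 0.706316

P ≈ 0.7063 ≈ 70.63%


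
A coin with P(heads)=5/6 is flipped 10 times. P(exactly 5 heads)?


Binomial: P(X=5) = C(10,5)×p^5×(1-p)^5
= 252 × 3125/7776 × 1/7776 = 21875/1679616

P(X=5) = 21875/1679616 ≈ 1.30%


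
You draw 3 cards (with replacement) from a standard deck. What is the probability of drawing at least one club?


P(not a club) = 39/52 = 3/4
P(none in 3 draws) = (3/4)^3 = 27/64
P(≥1 club) = 1 - 27/64 = 37/64

P = 37/64 ≈ 57.81%


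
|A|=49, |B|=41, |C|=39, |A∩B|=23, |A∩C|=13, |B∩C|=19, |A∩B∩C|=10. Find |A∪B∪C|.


|A∪B∪C| = 49+41+39-23-13-19+10 = 84

|A∪B∪C| = 84


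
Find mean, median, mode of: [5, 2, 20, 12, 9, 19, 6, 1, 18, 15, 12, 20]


Sorted: [1, 2, 5, 6, 9, 12, 12, 15, 18, 19, 20, 20]
Mean = 139/12
Median = 12
Freq: {5: 1, 2: 1, 20: 2, 12: 2, 9: 1, 19: 1, 6: 1, 1: 1, 18: 1, 15: 1}
Mode: [12, 20]

Mean=139/12, Median=12, Mode=[12, 20]


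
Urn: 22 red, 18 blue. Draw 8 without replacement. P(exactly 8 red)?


Hypergeometric: C(22,8)×C(18,0)/C(40,8)
= 319770×1/76904685 = 2/481

P(X=8) = 2/481 ≈ 0.42%


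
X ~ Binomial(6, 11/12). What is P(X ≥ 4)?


P(X ≥ 4) = Σ P(X=i) for i=4..6
P(X=4) = 73205/995328
P(X=5) = 161051/497664
P(X=6) = 1771561/2985984
Sum = 1478741/1492992

P(X ≥ 4) = 1478741/1492992 ≈ 99.05%


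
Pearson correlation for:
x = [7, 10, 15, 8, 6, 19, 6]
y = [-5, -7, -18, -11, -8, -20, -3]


n=7, Σx=71, Σy=-72, Σxy=-909, Σx²=871, Σy²=992
r = (7×(-909) - 71×(-72))/√((7×871 - 71²)(7×992 - (-72)²))
= -1251/√(1056×1760) = -1251/√1858560 ≈ -1251/1363.2901 ≈ -0.9176

r ≈ -0.9176


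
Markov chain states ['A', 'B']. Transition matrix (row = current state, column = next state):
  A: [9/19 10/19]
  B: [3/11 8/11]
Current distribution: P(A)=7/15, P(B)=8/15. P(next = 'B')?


P(next=B) = Σᵢ P(now=i)×P(i→B)
= 7/15×10/19 + 8/15×8/11
= 14/57 + 64/165 = 662/1045

P = 662/1045 ≈ 0.6335


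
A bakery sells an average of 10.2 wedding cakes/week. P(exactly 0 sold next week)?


Poisson(λ=10.2): P(X=0) = e^(-λ)×λ^k/k!
= e^(-10.2) × 10.2^0 / 0!
≈ 3.717031868e-05 × 1 / 1 ≈ 0.000037

P(X=0) ≈ 0.000037 ≈ 0.00%


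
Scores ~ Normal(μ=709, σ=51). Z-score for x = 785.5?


z = (x - μ)/σ = (785.5 - 709)/51 = 1.5

z = 1.5


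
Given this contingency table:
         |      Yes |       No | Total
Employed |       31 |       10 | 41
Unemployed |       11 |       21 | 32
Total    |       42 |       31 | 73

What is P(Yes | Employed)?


P(Yes | Employed) = 31/(31+10) = 31/41

P(Yes|Employed) = 31/41 ≈ 75.61%


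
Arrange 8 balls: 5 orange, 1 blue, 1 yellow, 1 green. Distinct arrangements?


8!/(5!×1!×1!×1!) = 336

336


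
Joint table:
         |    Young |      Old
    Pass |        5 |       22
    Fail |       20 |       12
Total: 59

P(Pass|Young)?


P(Pass|Young) = 5/(5+20) = 5/25 = 1/5

P = 1/5 ≈ 20.00%


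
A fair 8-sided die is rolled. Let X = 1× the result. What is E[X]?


E[die] = (1+8)/2 = 9/2
E[X] = 1 × 9/2 = 9/2

E[X] = 9/2


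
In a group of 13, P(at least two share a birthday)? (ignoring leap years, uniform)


P(all different) = Π(365-i)/365 for i=0..12
= 0.805590
P(match) = 1 - 0.805590 = 0.194410

P ≈ 0.1944 ≈ 19.44%


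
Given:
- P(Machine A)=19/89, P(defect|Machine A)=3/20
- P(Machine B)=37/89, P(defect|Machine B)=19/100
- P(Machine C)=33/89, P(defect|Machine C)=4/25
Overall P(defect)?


P(B) = Σ P(B|Aᵢ)×P(Aᵢ)
  3/20×19/89 = 57/1780
  19/100×37/89 = 703/8900
  4/25×33/89 = 132/2225
Sum = 379/2225

P(defect) = 379/2225 ≈ 17.03%


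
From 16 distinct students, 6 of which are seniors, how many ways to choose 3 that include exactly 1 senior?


Choose 1 of the 6 seniors and 2 of the other 10 students:
C(6,1)×C(10,2) = 6×45 = 270

270


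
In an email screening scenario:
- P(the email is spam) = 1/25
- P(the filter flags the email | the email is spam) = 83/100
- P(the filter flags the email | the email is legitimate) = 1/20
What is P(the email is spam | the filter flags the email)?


Using Bayes' theorem:
P(A|B) = P(B|A)·P(A) / P(B)

P(the filter flags the email) = 83/100 × 1/25 + 1/20 × 24/25
= 83/2500 + 6/125 = 203/2500

P(the email is spam|the filter flags the email) = (83/2500) / (203/2500) = 83/203

P(the email is spam|the filter flags the email) = 83/203 ≈ 40.89%


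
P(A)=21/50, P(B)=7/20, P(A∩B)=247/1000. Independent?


P(A)×P(B) = 147/1000
P(A∩B) = 247/1000
Not equal → NOT independent

No, not independent


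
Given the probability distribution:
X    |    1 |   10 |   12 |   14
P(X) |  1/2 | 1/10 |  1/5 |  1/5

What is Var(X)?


E[X] = 67/10
E[X²] = 157/2
Var(X) = E[X²] - (E[X])² = 157/2 - 4489/100 = 3361/100

Var(X) = 3361/100 ≈ 33.6100


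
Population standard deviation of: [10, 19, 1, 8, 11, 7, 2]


Mean = 58/7
  (10-58/7)²=144/49
  (19-58/7)²=5625/49
  (1-58/7)²=2601/49
  (8-58/7)²=4/49
  (11-58/7)²=361/49
  (7-58/7)²=81/49
  (2-58/7)²=1936/49
Σ(x-μ)² = 1536/7
σ² = (1536/7)/7 = 1536/49

σ = √(1536/49) ≈ 5.5988


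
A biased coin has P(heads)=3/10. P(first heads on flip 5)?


Geometric: P(X=5) = (1-p)^(k-1)×p = (7/10)^4×3/10 = 7203/100000

P(X=5) = 7203/100000 ≈ 7.20%


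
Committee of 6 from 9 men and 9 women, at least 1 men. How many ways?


Count by #men:
  1M,5W: C(9,1)×C(9,5)=1134
  2M,4W: C(9,2)×C(9,4)=4536
  3M,3W: C(9,3)×C(9,3)=7056
  4M,2W: C(9,4)×C(9,2)=4536
  5M,1W: C(9,5)×C(9,1)=1134
  6M,0W: C(9,6)×C(9,0)=84
Total = 18480

18480


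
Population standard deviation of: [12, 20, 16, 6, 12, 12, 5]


Mean = 83/7
  (12-83/7)²=1/49
  (20-83/7)²=3249/49
  (16-83/7)²=841/49
  (6-83/7)²=1681/49
  (12-83/7)²=1/49
  (12-83/7)²=1/49
  (5-83/7)²=2304/49
Σ(x-μ)² = 1154/7
σ² = (1154/7)/7 = 1154/49

σ = √(1154/49) ≈ 4.8529


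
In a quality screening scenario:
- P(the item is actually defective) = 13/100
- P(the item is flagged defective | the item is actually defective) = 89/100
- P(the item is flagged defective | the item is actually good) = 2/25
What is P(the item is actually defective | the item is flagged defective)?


Using Bayes' theorem:
P(A|B) = P(B|A)·P(A) / P(B)

P(the item is flagged defective) = 89/100 × 13/100 + 2/25 × 87/100
= 1157/10000 + 87/1250 = 1853/10000

P(the item is actually defective|the item is flagged defective) = (1157/10000) / (1853/10000) = 1157/1853

P(the item is actually defective|the item is flagged defective) = 1157/1853 ≈ 62.44%


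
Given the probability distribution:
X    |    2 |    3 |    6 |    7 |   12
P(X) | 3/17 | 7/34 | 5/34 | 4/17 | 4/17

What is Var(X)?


E[X] = 215/34
E[X²] = 1811/34
Var(X) = E[X²] - (E[X])² = 1811/34 - 46225/1156 = 15349/1156

Var(X) = 15349/1156 ≈ 13.2777


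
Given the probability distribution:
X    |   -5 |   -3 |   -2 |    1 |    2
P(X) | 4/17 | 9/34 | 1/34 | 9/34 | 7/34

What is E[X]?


E[X] = Σ x·P(X=x)
= (-5)×(4/17) + (-3)×(9/34) + (-2)×(1/34) + (1)×(9/34) + (2)×(7/34)
= -23/17

E[X] = -23/17


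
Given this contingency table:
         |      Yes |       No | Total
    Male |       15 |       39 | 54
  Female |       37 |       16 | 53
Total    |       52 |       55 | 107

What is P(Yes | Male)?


P(Yes | Male) = 15/(15+39) = 15/54 = 5/18

P(Yes|Male) = 5/18 ≈ 27.78%


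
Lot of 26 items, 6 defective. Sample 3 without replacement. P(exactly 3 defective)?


Hypergeometric: C(6,3)×C(20,0)/C(26,3)
= 20×1/2600 = 1/130

P(X=3) = 1/130 ≈ 0.77%


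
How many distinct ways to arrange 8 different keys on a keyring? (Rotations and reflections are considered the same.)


Free circular arrangements: rotations and reflections both identified.
(n-1)!/2 = 7!/2 = 5040/2 = 2520

2520


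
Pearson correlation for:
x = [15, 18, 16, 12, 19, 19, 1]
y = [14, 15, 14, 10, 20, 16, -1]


n=7, Σx=100, Σy=88, Σxy=1507, Σx²=1672, Σy²=1374
r = (7×1507 - 100×88)/√((7×1672 - 100²)(7×1374 - 88²))
= 1749/√(1704×1874) = 1749/√3193296 ≈ 1749/1786.9796 ≈ 0.9787

r ≈ 0.9787


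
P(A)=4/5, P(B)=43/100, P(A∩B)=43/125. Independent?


P(A)×P(B) = 43/125
P(A∩B) = 43/125
Equal ✓ → Independent

Yes, independent


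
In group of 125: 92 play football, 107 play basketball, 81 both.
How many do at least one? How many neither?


|A∪B| = 92+107-81 = 118
Neither = 125-118 = 7

At least one: 118; Neither: 7


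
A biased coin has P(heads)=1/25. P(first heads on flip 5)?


Geometric: P(X=5) = (1-p)^(k-1)×p = (24/25)^4×1/25 = 331776/9765625

P(X=5) = 331776/9765625 ≈ 3.40%


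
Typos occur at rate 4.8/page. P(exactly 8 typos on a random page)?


Poisson(λ=4.8): P(X=8) = e^(-λ)×λ^k/k!
= e^(-4.8) × 4.8^8 / 8!
≈ 0.008229747049 × 281792.804291 / 40320 ≈ 0.057517

P(X=8) ≈ 0.057517 ≈ 5.75%


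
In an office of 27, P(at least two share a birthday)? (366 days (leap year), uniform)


P(all different) = Π(366-i)/366 for i=0..26
= 0.374173
P(match) = 1 - 0.374173 = 0.625827

P ≈ 0.6258 ≈ 62.58%


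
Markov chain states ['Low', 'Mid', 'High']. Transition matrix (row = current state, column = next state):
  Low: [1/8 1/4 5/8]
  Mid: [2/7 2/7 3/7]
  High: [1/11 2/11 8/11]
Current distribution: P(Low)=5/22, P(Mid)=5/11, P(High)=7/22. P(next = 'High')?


P(next=High) = Σᵢ P(now=i)×P(i→High)
= 5/22×5/8 + 5/11×3/7 + 7/22×8/11
= 25/176 + 15/77 + 28/121 = 7701/13552

P = 7701/13552 ≈ 0.5683


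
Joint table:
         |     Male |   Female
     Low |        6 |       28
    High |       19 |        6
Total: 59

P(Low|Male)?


P(Low|Male) = 6/(6+19) = 6/25

P = 6/25 ≈ 24.00%


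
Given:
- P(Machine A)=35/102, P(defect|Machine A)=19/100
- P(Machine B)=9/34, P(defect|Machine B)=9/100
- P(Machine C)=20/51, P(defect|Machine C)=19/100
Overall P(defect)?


P(B) = Σ P(B|Aᵢ)×P(Aᵢ)
  19/100×35/102 = 133/2040
  9/100×9/34 = 81/3400
  19/100×20/51 = 19/255
Sum = 139/850

P(defect) = 139/850 ≈ 16.35%


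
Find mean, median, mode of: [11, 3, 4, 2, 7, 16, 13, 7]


Sorted: [2, 3, 4, 7, 7, 11, 13, 16]
Mean = 63/8
Median = 7
Freq: {11: 1, 3: 1, 4: 1, 2: 1, 7: 2, 16: 1, 13: 1}
Mode: [7]

Mean=63/8, Median=7, Mode=7


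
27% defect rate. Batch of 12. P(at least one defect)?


P(all good) = (73/100)^12 = 22902048046490258711521/1000000000000000000000000
P(≥1 defect) = 977097951953509741288479/1000000000000000000000000

P = 977097951953509741288479/1000000000000000000000000 ≈ 97.71%


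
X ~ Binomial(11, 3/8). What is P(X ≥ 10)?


P(X ≥ 10) = Σ P(X=i) for i=10..11
P(X=10) = 3247695/8589934592
P(X=11) = 177147/8589934592
Sum = 1712421/4294967296

P(X ≥ 10) = 1712421/4294967296 ≈ 0.04%


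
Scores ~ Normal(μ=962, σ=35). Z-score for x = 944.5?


z = (x - μ)/σ = (944.5 - 962)/35 = -0.5

z = -0.5


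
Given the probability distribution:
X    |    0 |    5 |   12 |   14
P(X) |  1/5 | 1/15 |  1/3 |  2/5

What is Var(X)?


E[X] = 149/15
E[X²] = 1921/15
Var(X) = E[X²] - (E[X])² = 1921/15 - 22201/225 = 6614/225

Var(X) = 6614/225 ≈ 29.3956


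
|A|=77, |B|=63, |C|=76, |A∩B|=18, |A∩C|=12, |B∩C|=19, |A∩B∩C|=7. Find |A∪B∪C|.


|A∪B∪C| = 77+63+76-18-12-19+7 = 174

|A∪B∪C| = 174


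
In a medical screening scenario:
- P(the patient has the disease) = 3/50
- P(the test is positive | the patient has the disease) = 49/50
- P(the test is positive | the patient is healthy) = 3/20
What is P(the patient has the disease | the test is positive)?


Using Bayes' theorem:
P(A|B) = P(B|A)·P(A) / P(B)

P(the test is positive) = 49/50 × 3/50 + 3/20 × 47/50
= 147/2500 + 141/1000 = 999/5000

P(the patient has the disease|the test is positive) = (147/2500) / (999/5000) = 98/333

P(the patient has the disease|the test is positive) = 98/333 ≈ 29.43%


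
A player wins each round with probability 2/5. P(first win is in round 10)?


Geometric: P(X=10) = (1-p)^(k-1)×p = (3/5)^9×2/5 = 39366/9765625

P(X=10) = 39366/9765625 ≈ 0.40%


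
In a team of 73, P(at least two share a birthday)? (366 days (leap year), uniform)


P(all different) = Π(366-i)/366 for i=0..72
= 0.000449
P(match) = 1 - 0.000449 = 0.999551

P ≈ 0.9996 ≈ 99.96%


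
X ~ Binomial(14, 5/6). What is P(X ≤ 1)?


P(X ≤ 1) = Σ P(X=i) for i=0..1
P(X=0) = 1/78364164096
P(X=1) = 35/39182082048
Sum = 71/78364164096

P(X ≤ 1) = 71/78364164096 ≈ 0.00%


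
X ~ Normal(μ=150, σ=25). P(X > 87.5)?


z = (87.5-150)/25 = -2.5
P(X > 87.5) = 1 - P(Z ≤ -2.5) = 1 - 0.0062 = 0.9938

P(X > 87.5) ≈ 0.9938


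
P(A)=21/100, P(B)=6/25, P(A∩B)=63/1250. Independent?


P(A)×P(B) = 63/1250
P(A∩B) = 63/1250
Equal ✓ → Independent

Yes, independent


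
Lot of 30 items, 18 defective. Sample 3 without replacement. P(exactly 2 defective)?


Hypergeometric: C(18,2)×C(12,1)/C(30,3)
= 153×12/4060 = 459/1015

P(X=2) = 459/1015 ≈ 45.22%


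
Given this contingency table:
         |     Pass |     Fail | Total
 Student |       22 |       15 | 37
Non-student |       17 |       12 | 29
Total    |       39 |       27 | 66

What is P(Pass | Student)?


P(Pass | Student) = 22/(22+15) = 22/37

P(Pass|Student) = 22/37 ≈ 59.46%


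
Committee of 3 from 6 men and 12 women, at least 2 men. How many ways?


Count by #men:
  2M,1W: C(6,2)×C(12,1)=180
  3M,0W: C(6,3)×C(12,0)=20
Total = 200

200


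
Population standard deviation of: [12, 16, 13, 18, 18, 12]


Mean = 89/6
  (12-89/6)²=289/36
  (16-89/6)²=49/36
  (13-89/6)²=121/36
  (18-89/6)²=361/36
  (18-89/6)²=361/36
  (12-89/6)²=289/36
Σ(x-μ)² = 245/6
σ² = (245/6)/6 = 245/36

σ = √(245/36) ≈ 2.6087


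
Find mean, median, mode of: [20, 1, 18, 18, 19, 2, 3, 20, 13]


Sorted: [1, 2, 3, 13, 18, 18, 19, 20, 20]
Mean = 114/9 = 38/3
Median = 18
Freq: {20: 2, 1: 1, 18: 2, 19: 1, 2: 1, 3: 1, 13: 1}
Mode: [18, 20]

Mean=38/3, Median=18, Mode=[18, 20]


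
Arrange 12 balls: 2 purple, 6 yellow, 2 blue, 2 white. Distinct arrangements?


12!/(2!×6!×2!×2!) = 83160

83160


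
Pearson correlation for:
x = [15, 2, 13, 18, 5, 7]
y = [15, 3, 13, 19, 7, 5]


n=6, Σx=60, Σy=62, Σxy=812, Σx²=796, Σy²=838
r = (6×812 - 60×62)/√((6×796 - 60²)(6×838 - 62²))
= 1152/√(1176×1184) = 1152/√1392384 ≈ 1152/1179.9932 ≈ 0.9763

r ≈ 0.9763


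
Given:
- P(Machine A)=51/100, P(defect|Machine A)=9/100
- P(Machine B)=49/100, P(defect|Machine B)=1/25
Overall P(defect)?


P(B) = Σ P(B|Aᵢ)×P(Aᵢ)
  9/100×51/100 = 459/10000
  1/25×49/100 = 49/2500
Sum = 131/2000

P(defect) = 131/2000 ≈ 6.55%


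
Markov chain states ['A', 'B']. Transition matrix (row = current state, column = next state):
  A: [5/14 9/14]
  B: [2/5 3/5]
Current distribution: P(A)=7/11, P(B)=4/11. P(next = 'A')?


P(next=A) = Σᵢ P(now=i)×P(i→A)
= 7/11×5/14 + 4/11×2/5
= 5/22 + 8/55 = 41/110

P = 41/110 ≈ 0.3727


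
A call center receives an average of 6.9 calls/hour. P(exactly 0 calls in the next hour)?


Poisson(λ=6.9): P(X=0) = e^(-λ)×λ^k/k!
= e^(-6.9) × 6.9^0 / 0!
≈ 0.001007785429 × 1 / 1 ≈ 0.001008

P(X=0) ≈ 0.001008 ≈ 0.10%


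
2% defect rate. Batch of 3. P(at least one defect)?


P(all good) = (49/50)^3 = 117649/125000
P(≥1 defect) = 7351/125000

P = 7351/125000 ≈ 5.88%


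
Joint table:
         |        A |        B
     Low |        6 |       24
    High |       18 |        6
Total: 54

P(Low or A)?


P(Low∨A) = P(Low) + P(A) - P(Low∧A)
= (30 + 24 - 6)/54 = 48/54 = 8/9

P = 8/9 ≈ 88.89%


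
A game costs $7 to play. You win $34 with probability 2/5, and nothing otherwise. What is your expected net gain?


E[gain] = (34-7)×2/5 + (-7)×3/5
= 54/5 - 21/5 = 33/5

Expected net gain = $33/5 ≈ $6.60


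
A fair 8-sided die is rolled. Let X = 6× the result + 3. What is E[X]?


E[die] = (1+8)/2 = 9/2
E[X] = 6×9/2 + 3 = 30

E[X] = 30


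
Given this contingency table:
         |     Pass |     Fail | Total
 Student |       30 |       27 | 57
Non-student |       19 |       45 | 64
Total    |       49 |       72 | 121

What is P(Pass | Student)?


P(Pass | Student) = 30/(30+27) = 30/57 = 10/19

P(Pass|Student) = 10/19 ≈ 52.63%


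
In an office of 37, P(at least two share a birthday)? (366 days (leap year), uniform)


P(all different) = Π(366-i)/366 for i=0..36
= 0.152077
P(match) = 1 - 0.152077 = 0.847923

P ≈ 0.8479 ≈ 84.79%


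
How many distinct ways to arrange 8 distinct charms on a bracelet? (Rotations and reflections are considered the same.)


Free circular arrangements: rotations and reflections both identified.
(n-1)!/2 = 7!/2 = 5040/2 = 2520

2520


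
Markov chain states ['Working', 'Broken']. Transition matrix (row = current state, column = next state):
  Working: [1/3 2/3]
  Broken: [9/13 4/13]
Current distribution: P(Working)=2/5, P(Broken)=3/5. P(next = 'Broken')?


P(next=Broken) = Σᵢ P(now=i)×P(i→Broken)
= 2/5×2/3 + 3/5×4/13
= 4/15 + 12/65 = 88/195

P = 88/195 ≈ 0.4513


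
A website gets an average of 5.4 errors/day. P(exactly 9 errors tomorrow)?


Poisson(λ=5.4): P(X=9) = e^(-λ)×λ^k/k!
= e^(-5.4) × 5.4^9 / 9!
≈ 0.004516580943 × 3904305.91231 / 362880 ≈ 0.048595

P(X=9) ≈ 0.048595 ≈ 4.86%


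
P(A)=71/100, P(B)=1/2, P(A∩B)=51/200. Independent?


P(A)×P(B) = 71/200
P(A∩B) = 51/200
Not equal → NOT independent

No, not independent


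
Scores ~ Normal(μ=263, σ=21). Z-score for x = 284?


z = (x - μ)/σ = (284 - 263)/21 = 1.0

z = 1.0


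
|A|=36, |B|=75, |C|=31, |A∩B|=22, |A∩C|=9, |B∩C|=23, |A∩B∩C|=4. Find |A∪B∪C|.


|A∪B∪C| = 36+75+31-22-9-23+4 = 92

|A∪B∪C| = 92


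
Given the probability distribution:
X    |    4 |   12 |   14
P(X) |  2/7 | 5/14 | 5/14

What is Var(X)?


E[X] = 73/7
E[X²] = 126
Var(X) = E[X²] - (E[X])² = 126 - 5329/49 = 845/49

Var(X) = 845/49 ≈ 17.2449


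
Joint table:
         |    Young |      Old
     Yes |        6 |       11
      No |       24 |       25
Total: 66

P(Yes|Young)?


P(Yes|Young) = 6/(6+24) = 6/30 = 1/5

P = 1/5 ≈ 20.00%


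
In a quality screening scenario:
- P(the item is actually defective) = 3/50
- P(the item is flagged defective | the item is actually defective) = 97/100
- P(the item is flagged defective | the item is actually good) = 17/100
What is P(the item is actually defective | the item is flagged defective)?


Using Bayes' theorem:
P(A|B) = P(B|A)·P(A) / P(B)

P(the item is flagged defective) = 97/100 × 3/50 + 17/100 × 47/50
= 291/5000 + 799/5000 = 109/500

P(the item is actually defective|the item is flagged defective) = (291/5000) / (109/500) = 291/1090

P(the item is actually defective|the item is flagged defective) = 291/1090 ≈ 26.70%


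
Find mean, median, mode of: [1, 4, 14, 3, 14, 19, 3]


Sorted: [1, 3, 3, 4, 14, 14, 19]
Mean = 58/7
Median = 4
Freq: {1: 1, 4: 1, 14: 2, 3: 2, 19: 1}
Mode: [3, 14]

Mean=58/7, Median=4, Mode=[3, 14]


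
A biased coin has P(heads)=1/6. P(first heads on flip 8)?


Geometric: P(X=8) = (1-p)^(k-1)×p = (5/6)^7×1/6 = 78125/1679616

P(X=8) = 78125/1679616 ≈ 4.65%


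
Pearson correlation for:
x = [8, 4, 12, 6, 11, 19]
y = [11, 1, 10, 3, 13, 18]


n=6, Σx=60, Σy=56, Σxy=715, Σx²=742, Σy²=724
r = (6×715 - 60×56)/√((6×742 - 60²)(6×724 - 56²))
= 930/√(852×1208) = 930/√1029216 ≈ 930/1014.5028 ≈ 0.9167

r ≈ 0.9167


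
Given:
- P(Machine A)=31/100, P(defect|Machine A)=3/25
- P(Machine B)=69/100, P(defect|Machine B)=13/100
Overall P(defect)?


P(B) = Σ P(B|Aᵢ)×P(Aᵢ)
  3/25×31/100 = 93/2500
  13/100×69/100 = 897/10000
Sum = 1269/10000

P(defect) = 1269/10000 ≈ 12.69%


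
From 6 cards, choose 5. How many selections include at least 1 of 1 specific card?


Complement: C(6,5) - C(5,5) = 6 - 1 = 5

5


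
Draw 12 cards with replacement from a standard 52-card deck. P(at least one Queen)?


P(not a Queen) = 48/52 = 12/13
P(none in 12 draws) = (12/13)^12 = 8916100448256/23298085122481
P(≥1 Queen) = 1 - 8916100448256/23298085122481 = 14381984674225/23298085122481

P = 14381984674225/23298085122481 ≈ 61.73%


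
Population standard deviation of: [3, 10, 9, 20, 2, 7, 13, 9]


Mean = 73/8
  (3-73/8)²=2401/64
  (10-73/8)²=49/64
  (9-73/8)²=1/64
  (20-73/8)²=7569/64
  (2-73/8)²=3249/64
  (7-73/8)²=289/64
  (13-73/8)²=961/64
  (9-73/8)²=1/64
Σ(x-μ)² = 1815/8
σ² = (1815/8)/8 = 1815/64

σ = √(1815/64) ≈ 5.3254


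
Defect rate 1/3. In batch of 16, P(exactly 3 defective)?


Binomial: P(X=3) = C(16,3)×p^3×(1-p)^13
= 560 × 1/27 × 8192/1594323 = 4587520/43046721

P(X=3) = 4587520/43046721 ≈ 10.66%


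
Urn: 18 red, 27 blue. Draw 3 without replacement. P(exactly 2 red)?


Hypergeometric: C(18,2)×C(27,1)/C(45,3)
= 153×27/14190 = 1377/4730

P(X=2) = 1377/4730 ≈ 29.11%


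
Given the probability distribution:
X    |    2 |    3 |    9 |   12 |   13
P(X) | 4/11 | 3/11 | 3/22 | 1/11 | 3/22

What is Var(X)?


E[X] = 62/11
E[X²] = 562/11
Var(X) = E[X²] - (E[X])² = 562/11 - 3844/121 = 2338/121

Var(X) = 2338/121 ≈ 19.3223


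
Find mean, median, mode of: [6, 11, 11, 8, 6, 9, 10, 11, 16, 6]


Sorted: [6, 6, 6, 8, 9, 10, 11, 11, 11, 16]
Mean = 94/10 = 47/5
Median = 19/2
Freq: {6: 3, 11: 3, 8: 1, 9: 1, 10: 1, 16: 1}
Mode: [6, 11]

Mean=47/5, Median=19/2, Mode=[6, 11]


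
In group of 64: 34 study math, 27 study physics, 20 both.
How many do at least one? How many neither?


|A∪B| = 34+27-20 = 41
Neither = 64-41 = 23

At least one: 41; Neither: 23


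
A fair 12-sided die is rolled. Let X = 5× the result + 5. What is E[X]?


E[die] = (1+12)/2 = 13/2
E[X] = 5×13/2 + 5 = 75/2

E[X] = 75/2


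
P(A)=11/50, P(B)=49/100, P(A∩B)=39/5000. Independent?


P(A)×P(B) = 539/5000
P(A∩B) = 39/5000
Not equal → NOT independent

No, not independent


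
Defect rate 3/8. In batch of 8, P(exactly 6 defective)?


Binomial: P(X=6) = C(8,6)×p^6×(1-p)^2
= 28 × 729/262144 × 25/64 = 127575/4194304

P(X=6) = 127575/4194304 ≈ 3.04%


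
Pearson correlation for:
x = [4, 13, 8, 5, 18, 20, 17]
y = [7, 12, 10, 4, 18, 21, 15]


n=7, Σx=85, Σy=87, Σxy=1283, Σx²=1287, Σy²=1299
r = (7×1283 - 85×87)/√((7×1287 - 85²)(7×1299 - 87²))
= 1586/√(1784×1524) = 1586/√2718816 ≈ 1586/1648.8833 ≈ 0.9619

r ≈ 0.9619


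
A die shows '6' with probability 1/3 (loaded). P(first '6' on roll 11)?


Geometric: P(X=11) = (1-p)^(k-1)×p = (2/3)^10×1/3 = 1024/177147

P(X=11) = 1024/177147 ≈ 0.58%


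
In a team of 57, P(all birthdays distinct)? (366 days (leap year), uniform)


P(all different) = Π(366-i)/366 for i=0..56
= (366/366)×(365/366)×...×(310/366)
= 0.010010

P ≈ 0.0100 ≈ 1.00%


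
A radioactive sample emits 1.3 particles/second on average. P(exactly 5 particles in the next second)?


Poisson(λ=1.3): P(X=5) = e^(-λ)×λ^k/k!
= e^(-1.3) × 1.3^5 / 5!
≈ 0.272531793 × 3.71293 / 120 ≈ 0.008432

P(X=5) ≈ 0.008432 ≈ 0.84%


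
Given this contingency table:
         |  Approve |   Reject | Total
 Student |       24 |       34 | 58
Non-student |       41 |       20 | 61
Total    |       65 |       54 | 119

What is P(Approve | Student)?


P(Approve | Student) = 24/(24+34) = 24/58 = 12/29

P(Approve|Student) = 12/29 ≈ 41.38%


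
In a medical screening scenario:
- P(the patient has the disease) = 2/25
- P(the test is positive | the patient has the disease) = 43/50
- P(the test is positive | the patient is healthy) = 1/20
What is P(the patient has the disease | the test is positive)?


Using Bayes' theorem:
P(A|B) = P(B|A)·P(A) / P(B)

P(the test is positive) = 43/50 × 2/25 + 1/20 × 23/25
= 43/625 + 23/500 = 287/2500

P(the patient has the disease|the test is positive) = (43/625) / (287/2500) = 172/287

P(the patient has the disease|the test is positive) = 172/287 ≈ 59.93%


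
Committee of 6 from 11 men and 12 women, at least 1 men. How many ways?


Count by #men:
  1M,5W: C(11,1)×C(12,5)=8712
  2M,4W: C(11,2)×C(12,4)=27225
  3M,3W: C(11,3)×C(12,3)=36300
  4M,2W: C(11,4)×C(12,2)=21780
  5M,1W: C(11,5)×C(12,1)=5544
  6M,0W: C(11,6)×C(12,0)=462
Total = 100023

100023


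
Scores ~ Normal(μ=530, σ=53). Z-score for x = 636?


z = (x - μ)/σ = (636 - 530)/53 = 2.0

z = 2.0


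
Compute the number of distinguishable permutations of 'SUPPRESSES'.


Letters: 10, freq: {'S': 4, 'U': 1, 'P': 2, 'R': 1, 'E': 2}
10!/(4!×1!×2!×1!×2!) = 3628800/96 = 37800

37800


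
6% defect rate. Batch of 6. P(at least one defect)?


P(all good) = (47/50)^6 = 10779215329/15625000000
P(≥1 defect) = 4845784671/15625000000

P = 4845784671/15625000000 ≈ 31.01%


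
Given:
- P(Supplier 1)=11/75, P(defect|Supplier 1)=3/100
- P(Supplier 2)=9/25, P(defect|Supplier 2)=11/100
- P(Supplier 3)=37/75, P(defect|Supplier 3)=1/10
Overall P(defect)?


P(B) = Σ P(B|Aᵢ)×P(Aᵢ)
  3/100×11/75 = 11/2500
  11/100×9/25 = 99/2500
  1/10×37/75 = 37/750
Sum = 7/75

P(defect) = 7/75 ≈ 9.33%


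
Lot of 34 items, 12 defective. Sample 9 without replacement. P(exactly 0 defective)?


Hypergeometric: C(12,0)×C(22,9)/C(34,9)
= 1×497420/52451256 = 665/70122

P(X=0) = 665/70122 ≈ 0.95%


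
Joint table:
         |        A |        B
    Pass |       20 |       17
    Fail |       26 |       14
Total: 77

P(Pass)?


P(Pass) = (20+17)/77 = 37/77

P(Pass) = 37/77 ≈ 48.05%


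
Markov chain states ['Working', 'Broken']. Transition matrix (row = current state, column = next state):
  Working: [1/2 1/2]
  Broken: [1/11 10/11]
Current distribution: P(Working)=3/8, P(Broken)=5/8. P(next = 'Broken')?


P(next=Broken) = Σᵢ P(now=i)×P(i→Broken)
= 3/8×1/2 + 5/8×10/11
= 3/16 + 25/44 = 133/176

P = 133/176 ≈ 0.7557


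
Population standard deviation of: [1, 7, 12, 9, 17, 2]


Mean = 48/6 = 8
  (1-8)²=49
  (7-8)²=1
  (12-8)²=16
  (9-8)²=1
  (17-8)²=81
  (2-8)²=36
Σ(x-μ)² = 184
σ² = 184/6 = 92/3

σ = √(92/3) ≈ 5.5377


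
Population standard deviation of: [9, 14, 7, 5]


Mean = 35/4
  (9-35/4)²=1/16
  (14-35/4)²=441/16
  (7-35/4)²=49/16
  (5-35/4)²=225/16
Σ(x-μ)² = 179/4
σ² = (179/4)/4 = 179/16

σ = √(179/16) ≈ 3.3448


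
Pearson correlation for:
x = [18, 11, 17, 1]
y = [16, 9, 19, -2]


n=4, Σx=47, Σy=42, Σxy=708, Σx²=735, Σy²=702
r = (4×708 - 47×42)/√((4×735 - 47²)(4×702 - 42²))
= 858/√(731×1044) = 858/√763164 ≈ 858/873.5926 ≈ 0.9822

r ≈ 0.9822


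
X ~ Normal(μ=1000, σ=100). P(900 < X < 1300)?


z₁=(900-1000)/100=-1.0, z₂=(1300-1000)/100=3.0
P = Φ(3.0) - Φ(-1.0) = 0.998650 - 0.158655 = 0.839995 ≈ 0.8400

P(900 < X < 1300) ≈ 0.8400


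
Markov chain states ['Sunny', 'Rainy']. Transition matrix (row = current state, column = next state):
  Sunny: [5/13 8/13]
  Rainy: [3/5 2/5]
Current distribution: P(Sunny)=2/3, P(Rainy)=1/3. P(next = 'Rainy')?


P(next=Rainy) = Σᵢ P(now=i)×P(i→Rainy)
= 2/3×8/13 + 1/3×2/5
= 16/39 + 2/15 = 106/195

P = 106/195 ≈ 0.5436


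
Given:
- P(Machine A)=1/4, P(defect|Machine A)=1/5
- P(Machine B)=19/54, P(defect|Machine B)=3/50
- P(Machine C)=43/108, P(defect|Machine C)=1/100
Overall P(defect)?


P(B) = Σ P(B|Aᵢ)×P(Aᵢ)
  1/5×1/4 = 1/20
  3/50×19/54 = 19/900
  1/100×43/108 = 43/10800
Sum = 811/10800

P(defect) = 811/10800 ≈ 7.51%


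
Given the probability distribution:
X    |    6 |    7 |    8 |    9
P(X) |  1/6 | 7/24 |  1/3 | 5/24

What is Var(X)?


E[X] = 91/12
E[X²] = 117/2
Var(X) = E[X²] - (E[X])² = 117/2 - 8281/144 = 143/144

Var(X) = 143/144 ≈ 0.9931


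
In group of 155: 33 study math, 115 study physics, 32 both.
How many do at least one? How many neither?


|A∪B| = 33+115-32 = 116
Neither = 155-116 = 39

At least one: 116; Neither: 39


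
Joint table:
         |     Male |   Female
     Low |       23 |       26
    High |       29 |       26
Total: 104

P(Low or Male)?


P(Low∨Male) = P(Low) + P(Male) - P(Low∧Male)
= (49 + 52 - 23)/104 = 78/104 = 3/4

P = 3/4 ≈ 75.00%


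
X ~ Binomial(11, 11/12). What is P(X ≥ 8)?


P(X ≥ 8) = Σ P(X=i) for i=8..11
P(X=8) = 11789738455/247669456896
P(X=9) = 129687123005/743008370688
P(X=10) = 285311670611/743008370688
P(X=11) = 285311670611/743008370688
Sum = 30653319983/30958682112

P(X ≥ 8) = 30653319983/30958682112 ≈ 99.01%


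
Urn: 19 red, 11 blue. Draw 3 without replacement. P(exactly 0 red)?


Hypergeometric: C(19,0)×C(11,3)/C(30,3)
= 1×165/4060 = 33/812

P(X=0) = 33/812 ≈ 4.06%


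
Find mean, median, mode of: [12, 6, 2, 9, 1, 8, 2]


Sorted: [1, 2, 2, 6, 8, 9, 12]
Mean = 40/7
Median = 6
Freq: {12: 1, 6: 1, 2: 2, 9: 1, 1: 1, 8: 1}
Mode: [2]

Mean=40/7, Median=6, Mode=2


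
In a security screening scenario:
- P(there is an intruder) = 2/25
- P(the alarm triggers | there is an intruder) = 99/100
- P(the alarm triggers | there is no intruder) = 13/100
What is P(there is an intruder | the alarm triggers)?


Using Bayes' theorem:
P(A|B) = P(B|A)·P(A) / P(B)

P(the alarm triggers) = 99/100 × 2/25 + 13/100 × 23/25
= 99/1250 + 299/2500 = 497/2500

P(there is an intruder|the alarm triggers) = (99/1250) / (497/2500) = 198/497

P(there is an intruder|the alarm triggers) = 198/497 ≈ 39.84%


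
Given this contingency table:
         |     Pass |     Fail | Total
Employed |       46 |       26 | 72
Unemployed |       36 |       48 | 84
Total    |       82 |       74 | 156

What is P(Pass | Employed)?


P(Pass | Employed) = 46/(46+26) = 46/72 = 23/36

P(Pass|Employed) = 23/36 ≈ 63.89%


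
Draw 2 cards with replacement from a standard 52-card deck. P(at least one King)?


P(not a King) = 48/52 = 12/13
P(none in 2 draws) = (12/13)^2 = 144/169
P(≥1 King) = 1 - 144/169 = 25/169

P = 25/169 ≈ 14.79%


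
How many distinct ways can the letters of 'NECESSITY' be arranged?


Letters: 9, freq: {'N': 1, 'E': 2, 'C': 1, 'S': 2, 'I': 1, 'T': 1, 'Y': 1}
9!/(1!×2!×1!×2!×1!×1!×1!) = 362880/4 = 90720

90720


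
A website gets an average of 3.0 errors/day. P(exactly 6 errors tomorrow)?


Poisson(λ=3.0): P(X=6) = e^(-λ)×λ^k/k!
= e^(-3.0) × 3.0^6 / 6!
≈ 0.04978706837 × 729 / 720 ≈ 0.050409

P(X=6) ≈ 0.050409 ≈ 5.04%


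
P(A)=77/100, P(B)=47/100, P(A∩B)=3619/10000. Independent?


P(A)×P(B) = 3619/10000
P(A∩B) = 3619/10000
Equal ✓ → Independent

Yes, independent


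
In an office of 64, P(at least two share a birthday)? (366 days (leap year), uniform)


P(all different) = Π(366-i)/366 for i=0..63
= 0.002858
P(match) = 1 - 0.002858 = 0.997142

P ≈ 0.9971 ≈ 99.71%


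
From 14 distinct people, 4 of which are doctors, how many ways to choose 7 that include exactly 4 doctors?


Choose 4 of the 4 doctors and 3 of the other 10 people:
C(4,4)×C(10,3) = 1×120 = 120

120


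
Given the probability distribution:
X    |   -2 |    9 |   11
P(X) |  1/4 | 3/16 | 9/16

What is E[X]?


E[X] = Σ x·P(X=x)
= (-2)×(1/4) + (9)×(3/16) + (11)×(9/16)
= 59/8

E[X] = 59/8


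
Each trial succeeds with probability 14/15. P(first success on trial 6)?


Geometric: P(X=6) = (1-p)^(k-1)×p = (1/15)^5×14/15 = 14/11390625

P(X=6) = 14/11390625 ≈ 0.00%


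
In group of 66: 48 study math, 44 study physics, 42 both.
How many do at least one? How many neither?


|A∪B| = 48+44-42 = 50
Neither = 66-50 = 16

At least one: 50; Neither: 16


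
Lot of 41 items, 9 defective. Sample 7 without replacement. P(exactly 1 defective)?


Hypergeometric: C(9,1)×C(32,6)/C(41,7)
= 9×906192/22481940 = 679644/1873495

P(X=1) = 679644/1873495 ≈ 36.28%


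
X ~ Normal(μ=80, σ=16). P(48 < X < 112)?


z₁=(48-80)/16=-2.0, z₂=(112-80)/16=2.0
P = Φ(2.0) - Φ(-2.0) = 0.977250 - 0.022750 = 0.954500 ≈ 0.9545

P(48 < X < 112) ≈ 0.9545


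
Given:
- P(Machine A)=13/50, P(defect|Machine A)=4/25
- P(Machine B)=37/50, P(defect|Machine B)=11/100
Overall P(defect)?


P(B) = Σ P(B|Aᵢ)×P(Aᵢ)
  4/25×13/50 = 26/625
  11/100×37/50 = 407/5000
Sum = 123/1000

P(defect) = 123/1000 ≈ 12.30%


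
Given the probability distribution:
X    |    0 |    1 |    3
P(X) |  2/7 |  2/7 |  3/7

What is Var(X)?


E[X] = 11/7
E[X²] = 29/7
Var(X) = E[X²] - (E[X])² = 29/7 - 121/49 = 82/49

Var(X) = 82/49 ≈ 1.6735


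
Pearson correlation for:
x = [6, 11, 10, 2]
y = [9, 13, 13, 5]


n=4, Σx=29, Σy=40, Σxy=337, Σx²=261, Σy²=444
r = (4×337 - 29×40)/√((4×261 - 29²)(4×444 - 40²))
= 188/√(203×176) = 188/√35728 ≈ 188/189.0185 ≈ 0.9946

r ≈ 0.9946


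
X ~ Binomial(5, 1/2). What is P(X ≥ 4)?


P(X ≥ 4) = Σ P(X=i) for i=4..5
P(X=4) = 5/32
P(X=5) = 1/32
Sum = 3/16

P(X ≥ 4) = 3/16 ≈ 18.75%


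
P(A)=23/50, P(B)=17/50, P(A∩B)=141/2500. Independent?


P(A)×P(B) = 391/2500
P(A∩B) = 141/2500
Not equal → NOT independent

No, not independent


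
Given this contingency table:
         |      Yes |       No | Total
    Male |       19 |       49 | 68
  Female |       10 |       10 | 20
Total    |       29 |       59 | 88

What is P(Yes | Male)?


P(Yes | Male) = 19/(19+49) = 19/68

P(Yes|Male) = 19/68 ≈ 27.94%


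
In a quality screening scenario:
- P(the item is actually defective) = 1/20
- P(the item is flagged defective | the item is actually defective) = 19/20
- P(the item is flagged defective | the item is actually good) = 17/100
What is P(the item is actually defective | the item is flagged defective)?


Using Bayes' theorem:
P(A|B) = P(B|A)·P(A) / P(B)

P(the item is flagged defective) = 19/20 × 1/20 + 17/100 × 19/20
= 19/400 + 323/2000 = 209/1000

P(the item is actually defective|the item is flagged defective) = (19/400) / (209/1000) = 5/22

P(the item is actually defective|the item is flagged defective) = 5/22 ≈ 22.73%
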